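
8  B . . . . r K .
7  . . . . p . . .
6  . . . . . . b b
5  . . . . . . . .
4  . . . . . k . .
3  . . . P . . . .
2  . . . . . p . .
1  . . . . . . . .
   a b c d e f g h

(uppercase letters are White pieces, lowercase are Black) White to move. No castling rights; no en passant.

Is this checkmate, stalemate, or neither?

White to move; white king on g8.
In check: yes, from the black rook on f8.
King squares — f7: attacked by Bg6; g7: attacked by Bh6; h7: attacked by Bg6; f8: attacked by Bh6; h8: attacked by Rf8.
Legal moves for White: none.
In check with no legal moves → checkmate.

checkmate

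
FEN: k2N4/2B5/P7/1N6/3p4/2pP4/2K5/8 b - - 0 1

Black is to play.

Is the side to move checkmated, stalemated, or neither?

Black to move; black king on a8.
In check: no.
King squares — a7: attacked by Nb5; b7: attacked by Pa6; b8: attacked by Bc7.
Legal moves for Black: none.
Not in check and no legal moves → stalemate.

stalemate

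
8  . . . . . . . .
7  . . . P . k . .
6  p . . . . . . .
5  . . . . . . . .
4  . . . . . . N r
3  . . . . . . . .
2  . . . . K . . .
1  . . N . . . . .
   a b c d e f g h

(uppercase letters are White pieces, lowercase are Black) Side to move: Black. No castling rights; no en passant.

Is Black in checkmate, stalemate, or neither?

Black to move; black king on f7.
In check: no.
Legal moves for Black: Kg8, Kf8, Kg7, Ke7, Kg6, Ke6, Rh8, Rh7, Rh6, Rh5, Rxg4, Rh3, Rh2+, Rh1, a5.
Black has 15 legal moves and is not in check → neither.

neither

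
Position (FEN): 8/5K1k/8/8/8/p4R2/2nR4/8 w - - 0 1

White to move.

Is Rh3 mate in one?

yes

After Rh3: black king on h7; in check: yes, from the white rook on h3.
King squares — g6: attacked by Kf7; h6: attacked by Rh3; g7: attacked by Kf7; g8: attacked by Kf7; h8: attacked by Rh3.
Black has no legal moves → checkmate.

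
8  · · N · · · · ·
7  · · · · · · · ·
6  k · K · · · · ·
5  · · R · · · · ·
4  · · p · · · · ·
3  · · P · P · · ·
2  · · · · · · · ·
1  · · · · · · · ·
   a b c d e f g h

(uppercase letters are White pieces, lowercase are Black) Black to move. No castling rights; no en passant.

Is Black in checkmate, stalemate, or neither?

Black to move; black king on a6.
In check: no.
King squares — a5: attacked by Rc5; b5: attacked by Rc5; b6: attacked by Kc6; a7: attacked by Nc8; b7: attacked by Kc6.
Legal moves for Black: none.
Not in check and no legal moves → stalemate.

stalemate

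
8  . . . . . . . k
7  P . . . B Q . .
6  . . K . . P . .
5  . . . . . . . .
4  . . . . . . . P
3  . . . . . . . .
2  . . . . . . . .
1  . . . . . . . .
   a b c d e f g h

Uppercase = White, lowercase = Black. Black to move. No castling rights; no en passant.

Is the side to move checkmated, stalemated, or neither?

Black to move; black king on h8.
In check: no.
King squares — g7: attacked by Pf6; h7: attacked by Qf7; g8: attacked by Qf7.
Legal moves for Black: none.
Not in check and no legal moves → stalemate.

stalemate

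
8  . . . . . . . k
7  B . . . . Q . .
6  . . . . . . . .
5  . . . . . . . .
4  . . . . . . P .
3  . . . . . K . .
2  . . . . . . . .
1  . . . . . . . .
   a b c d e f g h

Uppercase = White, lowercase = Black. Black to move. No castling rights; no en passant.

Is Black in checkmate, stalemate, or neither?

Black to move; black king on h8.
In check: no.
King squares — g7: attacked by Qf7; h7: attacked by Qf7; g8: attacked by Qf7.
Legal moves for Black: none.
Not in check and no legal moves → stalemate.

stalemate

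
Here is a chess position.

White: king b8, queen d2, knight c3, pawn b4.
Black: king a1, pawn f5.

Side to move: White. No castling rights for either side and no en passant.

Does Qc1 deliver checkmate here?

yes

After Qc1: black king on a1; in check: yes, from the white queen on c1.
King squares — b1: attacked by Qc1; a2: attacked by Nc3; b2: attacked by Qc1.
Black has no legal moves → checkmate.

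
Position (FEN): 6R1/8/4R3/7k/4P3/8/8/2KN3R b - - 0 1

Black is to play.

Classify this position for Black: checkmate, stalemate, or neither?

Black to move; black king on h5.
In check: yes, from the white rook on h1.
King squares — g4: attacked by Rg8; h4: attacked by Rh1; g5: attacked by Rg8; g6: attacked by Re6; h6: attacked by Rh1.
Legal moves for Black: none.
In check with no legal moves → checkmate.

checkmate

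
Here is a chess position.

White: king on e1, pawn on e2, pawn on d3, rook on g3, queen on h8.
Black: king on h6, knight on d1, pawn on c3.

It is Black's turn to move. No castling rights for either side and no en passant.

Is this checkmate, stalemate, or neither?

checkmate

Black to move; black king on h6.
In check: yes, from the white queen on h8.
King squares — g5: attacked by Rg3; h5: attacked by Qh8; g6: attacked by Rg3; g7: attacked by Rg3; h7: attacked by Qh8.
Legal moves for Black: none.
In check with no legal moves → checkmate.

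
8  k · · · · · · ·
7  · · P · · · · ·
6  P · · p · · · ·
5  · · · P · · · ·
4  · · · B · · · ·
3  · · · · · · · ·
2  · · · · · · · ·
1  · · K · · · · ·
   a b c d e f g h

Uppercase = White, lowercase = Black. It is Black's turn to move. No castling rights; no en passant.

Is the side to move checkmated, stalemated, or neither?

Black to move; black king on a8.
In check: no.
King squares — a7: attacked by Bd4; b7: attacked by Pa6; b8: attacked by Pc7.
Legal moves for Black: none.
Not in check and no legal moves → stalemate.

stalemate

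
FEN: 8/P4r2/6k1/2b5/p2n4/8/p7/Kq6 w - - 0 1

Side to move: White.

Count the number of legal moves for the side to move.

0

White to move; king on a1.
In check: yes, from the black queen on b1.
Legal moves: none.
Count: 0.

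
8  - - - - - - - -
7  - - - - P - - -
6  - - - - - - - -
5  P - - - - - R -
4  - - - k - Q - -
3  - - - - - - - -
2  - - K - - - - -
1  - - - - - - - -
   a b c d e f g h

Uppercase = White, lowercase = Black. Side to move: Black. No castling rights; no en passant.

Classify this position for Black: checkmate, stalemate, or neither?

Black to move; black king on d4.
In check: yes, from the white queen on f4.
King squares — c3: attacked by Kc2; d3: attacked by Kc2; e3: attacked by Qf4; c4: attacked by Qf4; e4: attacked by Qf4; c5: attacked by Rg5; d5: attacked by Rg5; e5: attacked by Qf4.
Legal moves for Black: none.
In check with no legal moves → checkmate.

checkmate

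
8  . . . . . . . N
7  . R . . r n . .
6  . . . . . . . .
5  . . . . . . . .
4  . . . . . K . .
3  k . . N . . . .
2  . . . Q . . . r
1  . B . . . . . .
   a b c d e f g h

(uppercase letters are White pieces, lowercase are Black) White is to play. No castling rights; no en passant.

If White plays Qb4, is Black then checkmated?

yes

After Qb4: black king on a3; in check: yes, from the white queen on b4.
King squares — a2: attacked by Bb1; b2: attacked by Nd3; b3: attacked by Qb4; a4: attacked by Qb4; b4: attacked by Nd3.
Black has no legal moves → checkmate.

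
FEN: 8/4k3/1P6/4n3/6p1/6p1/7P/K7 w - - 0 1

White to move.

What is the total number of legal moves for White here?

White to move; king on a1.
In check: no.
Legal moves: Kb2, Ka2, Kb1, hxg3, b7, h3, h4.
Count: 7.

7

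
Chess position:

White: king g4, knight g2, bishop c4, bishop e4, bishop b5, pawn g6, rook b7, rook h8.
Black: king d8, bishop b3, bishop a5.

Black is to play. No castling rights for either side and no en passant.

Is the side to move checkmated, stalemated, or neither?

checkmate

Black to move; black king on d8.
In check: yes, from the white rook on h8.
King squares — c7: attacked by Rb7; d7: attacked by Bb5; e7: attacked by Rb7; c8: attacked by Rh8; e8: attacked by Bb5.
Legal moves for Black: none.
In check with no legal moves → checkmate.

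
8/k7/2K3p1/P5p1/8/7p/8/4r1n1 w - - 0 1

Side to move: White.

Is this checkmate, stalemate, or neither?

White to move; white king on c6.
In check: no.
Legal moves for White: Kd7, Kc7, Kd6, Kd5, Kc5, Kb5, a6.
White has 7 legal moves and is not in check → neither.

neither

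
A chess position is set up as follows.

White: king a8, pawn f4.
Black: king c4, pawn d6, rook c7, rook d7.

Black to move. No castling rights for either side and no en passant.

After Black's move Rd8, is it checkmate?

After Rd8: white king on a8; in check: yes, from the black rook on d8.
King squares — a7: attacked by Rc7; b7: attacked by Rc7; b8: attacked by Rd8.
White has no legal moves → checkmate.

yes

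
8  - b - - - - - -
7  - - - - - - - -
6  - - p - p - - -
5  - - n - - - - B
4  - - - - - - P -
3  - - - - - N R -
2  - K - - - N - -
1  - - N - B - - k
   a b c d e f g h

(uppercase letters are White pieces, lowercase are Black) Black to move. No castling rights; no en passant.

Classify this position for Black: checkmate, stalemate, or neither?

Black to move; black king on h1.
In check: yes, from the white knight on f2.
King squares — g1: attacked by Nf3; g2: attacked by Rg3; h2: attacked by Nf3.
Legal moves for Black: none.
In check with no legal moves → checkmate.

checkmate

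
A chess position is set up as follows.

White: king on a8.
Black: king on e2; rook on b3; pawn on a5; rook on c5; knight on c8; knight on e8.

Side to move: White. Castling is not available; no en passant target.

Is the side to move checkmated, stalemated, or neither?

stalemate

White to move; white king on a8.
In check: no.
King squares — a7: attacked by Nc8; b7: attacked by Rb3; b8: attacked by Rb3.
Legal moves for White: none.
Not in check and no legal moves → stalemate.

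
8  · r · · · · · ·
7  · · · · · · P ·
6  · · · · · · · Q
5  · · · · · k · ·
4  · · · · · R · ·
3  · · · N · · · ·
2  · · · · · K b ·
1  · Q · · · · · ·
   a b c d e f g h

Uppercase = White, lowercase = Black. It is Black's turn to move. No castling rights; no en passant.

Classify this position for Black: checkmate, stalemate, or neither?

checkmate

Black to move; black king on f5.
In check: yes, from the white rook on f4.
King squares — e4: attacked by Rf4; f4: attacked by Nd3; g4: attacked by Rf4; e5: attacked by Nd3; g5: attacked by Qh6; e6: attacked by Qh6; f6: attacked by Rf4; g6: attacked by Qh6.
Legal moves for Black: none.
In check with no legal moves → checkmate.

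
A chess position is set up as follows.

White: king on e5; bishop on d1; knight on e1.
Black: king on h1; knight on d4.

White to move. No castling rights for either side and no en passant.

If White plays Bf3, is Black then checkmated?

no

After Bf3: black king on h1; in check: yes, from the white bishop on f3.
Black has 3 legal replies: Kh2, Kg1, Nxf3+.
In check but a legal move exists → not checkmate.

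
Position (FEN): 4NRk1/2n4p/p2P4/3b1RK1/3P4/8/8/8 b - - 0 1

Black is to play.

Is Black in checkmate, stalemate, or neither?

Black to move; black king on g8.
In check: yes, from the white rook on f8.
King squares — f7: attacked by Rf5; g7: attacked by Ne8; h7: own pawn; f8: attacked by Rf5; h8: attacked by Rf8.
Legal moves for Black: none.
In check with no legal moves → checkmate.

checkmate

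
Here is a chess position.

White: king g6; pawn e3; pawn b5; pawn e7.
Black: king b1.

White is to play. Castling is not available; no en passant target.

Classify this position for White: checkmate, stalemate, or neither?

neither

White to move; white king on g6.
In check: no.
Legal moves for White: Kh7, Kg7, Kf7, Kh6, Kf6, Kh5, Kg5, Kf5, e8=Q, e8=R, e8=B, e8=N, b6, e4.
White has 14 legal moves and is not in check → neither.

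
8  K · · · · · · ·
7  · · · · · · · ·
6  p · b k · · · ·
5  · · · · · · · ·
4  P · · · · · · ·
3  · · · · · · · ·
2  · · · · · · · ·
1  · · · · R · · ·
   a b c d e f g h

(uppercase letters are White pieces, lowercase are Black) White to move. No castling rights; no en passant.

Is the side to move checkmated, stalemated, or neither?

neither

White to move; white king on a8.
In check: yes, from the black bishop on c6.
Legal moves for White: Kb8, Ka7.
White is in check but has 2 legal moves → neither.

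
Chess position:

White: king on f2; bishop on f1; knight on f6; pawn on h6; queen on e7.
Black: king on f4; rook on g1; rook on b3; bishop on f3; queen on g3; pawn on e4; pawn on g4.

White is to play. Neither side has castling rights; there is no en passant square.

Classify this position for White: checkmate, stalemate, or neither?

checkmate

White to move; white king on f2.
In check: yes, from the black queen on g3.
King squares — e1: attacked by Qg3; f1: own bishop; g1: attacked by Qg3; e2: attacked by Bf3; g2: attacked by Rg1; e3: attacked by Rb3; f3: attacked by Rb3; g3: attacked by Rg1.
Legal moves for White: none.
In check with no legal moves → checkmate.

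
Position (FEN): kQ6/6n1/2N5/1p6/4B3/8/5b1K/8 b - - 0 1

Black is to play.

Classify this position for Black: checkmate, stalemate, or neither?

Black to move; black king on a8.
In check: yes, from the white queen on b8.
King squares — a7: attacked by Nc6; b7: attacked by Qb8; b8: attacked by Nc6.
Legal moves for Black: none.
In check with no legal moves → checkmate.

checkmate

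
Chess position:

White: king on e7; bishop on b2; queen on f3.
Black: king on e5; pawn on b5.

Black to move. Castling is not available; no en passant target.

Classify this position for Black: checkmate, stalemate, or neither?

checkmate

Black to move; black king on e5.
In check: yes, from the white bishop on b2.
King squares — d4: attacked by Bb2; e4: attacked by Qf3; f4: attacked by Qf3; d5: attacked by Qf3; f5: attacked by Qf3; d6: attacked by Ke7; e6: attacked by Ke7; f6: attacked by Bb2.
Legal moves for Black: none.
In check with no legal moves → checkmate.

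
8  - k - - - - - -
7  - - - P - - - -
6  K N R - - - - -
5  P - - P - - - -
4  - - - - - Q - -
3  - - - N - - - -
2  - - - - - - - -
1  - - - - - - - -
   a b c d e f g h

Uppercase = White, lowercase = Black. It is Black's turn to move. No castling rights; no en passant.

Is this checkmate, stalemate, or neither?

checkmate

Black to move; black king on b8.
In check: yes, from the white queen on f4.
King squares — a7: attacked by Ka6; b7: attacked by Ka6; c7: attacked by Qf4; a8: attacked by Nb6; c8: attacked by Nb6.
Legal moves for Black: none.
In check with no legal moves → checkmate.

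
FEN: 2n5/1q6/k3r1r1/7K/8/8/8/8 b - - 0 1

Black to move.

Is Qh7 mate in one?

After Qh7: white king on h5; in check: yes, from the black queen on h7.
King squares — g4: attacked by Rg6; h4: attacked by Qh7; g5: attacked by Rg6; g6: attacked by Re6; h6: attacked by Rg6.
White has no legal moves → checkmate.

yes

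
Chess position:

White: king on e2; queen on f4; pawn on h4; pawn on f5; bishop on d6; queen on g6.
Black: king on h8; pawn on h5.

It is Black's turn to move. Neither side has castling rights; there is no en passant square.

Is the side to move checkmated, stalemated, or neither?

Black to move; black king on h8.
In check: no.
King squares — g7: attacked by Qg6; h7: attacked by Qg6; g8: attacked by Qg6.
Legal moves for Black: none.
Not in check and no legal moves → stalemate.

stalemate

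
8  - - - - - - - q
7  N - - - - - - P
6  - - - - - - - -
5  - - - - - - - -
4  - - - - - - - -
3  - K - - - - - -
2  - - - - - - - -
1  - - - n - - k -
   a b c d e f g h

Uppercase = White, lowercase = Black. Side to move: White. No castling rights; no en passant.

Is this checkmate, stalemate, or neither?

White to move; white king on b3.
In check: no.
Legal moves for White: Nc8, Nc6, Nb5, Kc4, Kb4, Ka4, Ka3, Kc2, Ka2.
White has 9 legal moves and is not in check → neither.

neither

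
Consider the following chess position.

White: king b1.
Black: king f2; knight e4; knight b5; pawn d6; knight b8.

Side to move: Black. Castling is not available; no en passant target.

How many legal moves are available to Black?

Black to move; king on f2.
In check: no.
Legal moves: Nd7, Nc6, Na6, Nc7, Na7, Nd4, Nbc3+, Na3+, Nf6, Ng5, Nc5, Ng3, Nec3+, Nd2+, Kg3, Kf3, Ke3, Kg2, Ke2, Kg1, Kf1, Ke1, d5.
Count: 23.

23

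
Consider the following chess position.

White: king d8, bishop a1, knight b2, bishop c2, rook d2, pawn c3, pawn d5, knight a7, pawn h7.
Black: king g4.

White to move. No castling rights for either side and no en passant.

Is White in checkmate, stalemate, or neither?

White to move; white king on d8.
In check: no.
Legal moves for White include: Ke8, Kc8, Ke7, Kd7, Kc7, Nc8, Nc6, Nb5, Rd4+, Rd3, Rh2, Rg2+, Rf2, Re2, Rd1, Bg6, Bf5+, Be4, ... (list truncated; more exist).
White has legal moves and is not in check → neither.

neither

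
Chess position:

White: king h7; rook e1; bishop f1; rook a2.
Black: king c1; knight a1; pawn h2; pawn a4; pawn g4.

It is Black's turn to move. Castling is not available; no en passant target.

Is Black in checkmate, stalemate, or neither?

Black to move; black king on c1.
In check: yes, from the white rook on e1.
King squares — b1: attacked by Re1; d1: attacked by Re1; b2: attacked by Ra2; c2: attacked by Ra2; d2: attacked by Ra2.
Legal moves for Black: none.
In check with no legal moves → checkmate.

checkmate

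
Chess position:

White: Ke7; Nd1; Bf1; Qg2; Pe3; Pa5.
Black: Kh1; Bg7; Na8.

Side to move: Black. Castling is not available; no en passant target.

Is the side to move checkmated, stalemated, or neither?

Black to move; black king on h1.
In check: yes, from the white queen on g2.
King squares — g1: attacked by Qg2; g2: attacked by Bf1; h2: attacked by Qg2.
Legal moves for Black: none.
In check with no legal moves → checkmate.

checkmate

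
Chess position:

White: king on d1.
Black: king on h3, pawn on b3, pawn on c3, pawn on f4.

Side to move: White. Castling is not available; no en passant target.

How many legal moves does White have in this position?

3

White to move; king on d1.
In check: no.
Legal moves: Ke2, Ke1, Kc1.
Count: 3.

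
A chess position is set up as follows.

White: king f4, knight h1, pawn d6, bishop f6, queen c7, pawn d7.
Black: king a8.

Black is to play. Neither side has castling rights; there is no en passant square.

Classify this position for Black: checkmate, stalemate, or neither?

stalemate

Black to move; black king on a8.
In check: no.
King squares — a7: attacked by Qc7; b7: attacked by Qc7; b8: attacked by Qc7.
Legal moves for Black: none.
Not in check and no legal moves → stalemate.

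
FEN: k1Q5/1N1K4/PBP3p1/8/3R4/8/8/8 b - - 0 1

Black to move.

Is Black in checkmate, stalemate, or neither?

Black to move; black king on a8.
In check: yes, from the white queen on c8.
King squares — a7: attacked by Bb6; b7: attacked by Pa6; b8: attacked by Qc8.
Legal moves for Black: none.
In check with no legal moves → checkmate.

checkmate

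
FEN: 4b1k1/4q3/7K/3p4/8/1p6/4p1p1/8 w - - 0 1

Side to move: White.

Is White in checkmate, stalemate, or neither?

stalemate

White to move; white king on h6.
In check: no.
King squares — g5: attacked by Qe7; h5: attacked by Be8; g6: attacked by Be8; g7: attacked by Qe7; h7: attacked by Qe7.
Legal moves for White: none.
Not in check and no legal moves → stalemate.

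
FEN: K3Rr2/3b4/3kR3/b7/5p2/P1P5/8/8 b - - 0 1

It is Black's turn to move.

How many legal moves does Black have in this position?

4

Black to move; king on d6.
In check: yes, from the white rook on e6.
Legal moves: Kc7, Kd5, Kc5, Bxe6.
Count: 4.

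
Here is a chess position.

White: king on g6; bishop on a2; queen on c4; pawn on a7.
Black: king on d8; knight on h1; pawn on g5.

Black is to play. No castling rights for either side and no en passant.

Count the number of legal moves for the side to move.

Black to move; king on d8.
In check: no.
Legal moves: Ke8, Ke7, Kd7, Ng3, Nf2, g4.
Count: 6.

6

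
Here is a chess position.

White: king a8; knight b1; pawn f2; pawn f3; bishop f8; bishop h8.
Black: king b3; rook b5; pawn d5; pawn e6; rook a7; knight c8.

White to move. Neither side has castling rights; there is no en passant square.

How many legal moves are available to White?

White to move; king on a8.
In check: yes, from the black rook on a7.
Legal moves: none.
Count: 0.

0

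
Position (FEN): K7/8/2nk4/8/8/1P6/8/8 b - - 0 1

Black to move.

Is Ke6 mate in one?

After Ke6: white king on a8; in check: no.
White is not in check, so this cannot be checkmate.

no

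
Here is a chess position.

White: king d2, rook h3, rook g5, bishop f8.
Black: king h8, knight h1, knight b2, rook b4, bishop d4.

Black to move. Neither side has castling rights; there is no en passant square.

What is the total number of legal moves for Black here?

Black to move; king on h8.
In check: yes, from the white rook on h3.
Legal moves: none.
Count: 0.

0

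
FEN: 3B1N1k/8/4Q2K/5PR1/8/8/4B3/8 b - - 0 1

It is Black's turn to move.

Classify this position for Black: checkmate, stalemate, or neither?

Black to move; black king on h8.
In check: no.
King squares — g7: attacked by Rg5; h7: attacked by Kh6; g8: attacked by Rg5.
Legal moves for Black: none.
Not in check and no legal moves → stalemate.

stalemate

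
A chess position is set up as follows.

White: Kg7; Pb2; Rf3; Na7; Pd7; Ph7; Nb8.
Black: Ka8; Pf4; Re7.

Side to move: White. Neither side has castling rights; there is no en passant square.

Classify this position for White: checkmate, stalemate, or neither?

White to move; white king on g7.
In check: yes, from the black rook on e7.
Legal moves for White: Kh8, Kg8, Kf8, Kh6, Kg6, Kf6.
White is in check but has 6 legal moves → neither.

neither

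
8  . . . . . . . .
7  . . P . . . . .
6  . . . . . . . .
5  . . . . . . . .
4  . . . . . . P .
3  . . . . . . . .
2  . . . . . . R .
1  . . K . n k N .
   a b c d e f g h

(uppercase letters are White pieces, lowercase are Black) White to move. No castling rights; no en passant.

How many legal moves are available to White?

White to move; king on c1.
In check: no.
Legal moves: Rg3, Rh2, Rf2+, Re2, Rd2, Rc2, Rb2, Ra2, Nh3, Nf3, Ne2, Kd2, Kb2, Kd1, Kb1, c8=Q, c8=R, c8=B, c8=N, g5.
Count: 20.

20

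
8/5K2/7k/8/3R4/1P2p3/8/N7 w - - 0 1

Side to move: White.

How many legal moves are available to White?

White to move; king on f7.
In check: no.
Legal moves: Kg8, Kf8, Ke8, Ke7, Kf6, Ke6, Rd8, Rd7, Rd6+, Rd5, Rh4+, Rg4, Rf4, Re4, Rc4, Rb4, Ra4, Rd3, Rd2, Rd1, Nc2, b4.
Count: 22.

22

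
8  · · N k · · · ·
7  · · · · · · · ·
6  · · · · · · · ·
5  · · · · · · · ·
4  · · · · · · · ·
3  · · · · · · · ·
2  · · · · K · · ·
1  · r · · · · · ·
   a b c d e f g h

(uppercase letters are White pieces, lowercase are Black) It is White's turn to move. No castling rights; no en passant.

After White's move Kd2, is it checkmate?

no

After Kd2: black king on d8; in check: no.
Black is not in check, so this cannot be checkmate.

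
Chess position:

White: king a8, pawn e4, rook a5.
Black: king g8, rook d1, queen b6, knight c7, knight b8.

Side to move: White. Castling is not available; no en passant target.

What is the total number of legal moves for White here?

0

White to move; king on a8.
In check: yes, from the black knight on c7.
Legal moves: none.
Count: 0.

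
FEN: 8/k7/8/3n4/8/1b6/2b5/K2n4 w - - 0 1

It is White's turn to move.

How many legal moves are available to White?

0

White to move; king on a1.
In check: no.
Legal moves: none.
Count: 0.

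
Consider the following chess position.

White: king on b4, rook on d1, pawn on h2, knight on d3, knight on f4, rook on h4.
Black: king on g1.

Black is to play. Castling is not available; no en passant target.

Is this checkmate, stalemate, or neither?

checkmate

Black to move; black king on g1.
In check: yes, from the white rook on d1.
King squares — f1: attacked by Rd1; h1: attacked by Rd1; f2: attacked by Nd3; g2: attacked by Nf4; h2: attacked by Rh4.
Legal moves for Black: none.
In check with no legal moves → checkmate.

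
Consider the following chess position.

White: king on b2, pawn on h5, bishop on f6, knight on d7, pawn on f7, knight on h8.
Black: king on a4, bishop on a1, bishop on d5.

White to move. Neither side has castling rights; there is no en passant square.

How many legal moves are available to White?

4

White to move; king on b2.
In check: yes, from the black bishop on a1.
Legal moves: Kc2, Kc1, Kb1, Kxa1.
Count: 4.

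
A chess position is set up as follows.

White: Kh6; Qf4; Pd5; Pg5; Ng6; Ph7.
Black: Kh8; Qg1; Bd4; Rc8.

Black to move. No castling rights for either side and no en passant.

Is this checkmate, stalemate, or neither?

checkmate

Black to move; black king on h8.
In check: yes, from the white knight on g6.
King squares — g7: attacked by Kh6; h7: attacked by Kh6; g8: attacked by Ph7.
Legal moves for Black: none.
In check with no legal moves → checkmate.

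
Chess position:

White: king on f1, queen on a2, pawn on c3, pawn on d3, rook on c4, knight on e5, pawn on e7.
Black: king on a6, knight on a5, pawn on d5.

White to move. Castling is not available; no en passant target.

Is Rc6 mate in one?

After Rc6: black king on a6; in check: yes, from the white rook on c6.
Black has 3 legal replies: Kb7, Ka7, Kb5.
In check but a legal move exists → not checkmate.

no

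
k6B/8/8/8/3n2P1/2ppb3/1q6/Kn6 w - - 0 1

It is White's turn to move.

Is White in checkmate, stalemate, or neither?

White to move; white king on a1.
In check: yes, from the black queen on b2.
King squares — b1: attacked by Qb2; a2: attacked by Qb2; b2: attacked by Pc3.
Legal moves for White: none.
In check with no legal moves → checkmate.

checkmate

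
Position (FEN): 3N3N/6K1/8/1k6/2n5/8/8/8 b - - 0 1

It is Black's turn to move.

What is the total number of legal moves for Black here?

Black to move; king on b5.
In check: no.
Legal moves: Kb6, Ka6, Kc5, Ka5, Kb4, Ka4, Nd6, Nb6, Ne5, Na5, Ne3, Na3, Nd2, Nb2.
Count: 14.

14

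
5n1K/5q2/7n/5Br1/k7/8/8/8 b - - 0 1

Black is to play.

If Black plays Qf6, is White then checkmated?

yes

After Qf6: white king on h8; in check: yes, from the black queen on f6.
King squares — g7: attacked by Rg5; h7: attacked by Nf8; g8: attacked by Rg5.
White has no legal moves → checkmate.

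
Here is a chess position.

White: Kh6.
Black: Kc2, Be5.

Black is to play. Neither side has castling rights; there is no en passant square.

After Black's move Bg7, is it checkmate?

After Bg7: white king on h6; in check: yes, from the black bishop on g7.
White has 5 legal replies: Kh7, Kxg7, Kg6, Kh5, Kg5.
In check but a legal move exists → not checkmate.

no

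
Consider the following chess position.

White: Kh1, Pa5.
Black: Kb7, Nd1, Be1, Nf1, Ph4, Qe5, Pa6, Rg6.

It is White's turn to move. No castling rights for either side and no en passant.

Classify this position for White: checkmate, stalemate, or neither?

White to move; white king on h1.
In check: no.
King squares — g1: attacked by Rg6; g2: attacked by Rg6; h2: attacked by Nf1.
Legal moves for White: none.
Not in check and no legal moves → stalemate.

stalemate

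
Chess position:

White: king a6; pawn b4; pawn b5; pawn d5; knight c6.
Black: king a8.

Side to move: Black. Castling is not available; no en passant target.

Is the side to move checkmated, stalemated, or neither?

Black to move; black king on a8.
In check: no.
King squares — a7: attacked by Ka6; b7: attacked by Ka6; b8: attacked by Nc6.
Legal moves for Black: none.
Not in check and no legal moves → stalemate.

stalemate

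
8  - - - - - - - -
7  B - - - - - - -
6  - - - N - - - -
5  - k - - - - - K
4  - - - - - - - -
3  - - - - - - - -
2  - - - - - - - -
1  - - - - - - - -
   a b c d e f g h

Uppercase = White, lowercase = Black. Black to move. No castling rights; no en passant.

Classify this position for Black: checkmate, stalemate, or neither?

Black to move; black king on b5.
In check: yes, from the white knight on d6.
King squares — a4: available; b4: available; c4: attacked by Nd6; a5: available; c5: attacked by Ba7; a6: available; b6: attacked by Ba7; c6: available.
Legal moves for Black: Kc6, Ka6, Ka5, Kb4, Ka4.
Black is in check but has 5 legal moves → neither.

neither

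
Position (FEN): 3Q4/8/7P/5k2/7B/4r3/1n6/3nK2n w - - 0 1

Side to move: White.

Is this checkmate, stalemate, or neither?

White to move; white king on e1.
In check: yes, from the black rook on e3.
King squares — d1: attacked by Nb2; f1: available; d2: available; e2: attacked by Re3; f2: attacked by Nd1.
Legal moves for White: Kd2, Kf1.
White is in check but has 2 legal moves → neither.

neither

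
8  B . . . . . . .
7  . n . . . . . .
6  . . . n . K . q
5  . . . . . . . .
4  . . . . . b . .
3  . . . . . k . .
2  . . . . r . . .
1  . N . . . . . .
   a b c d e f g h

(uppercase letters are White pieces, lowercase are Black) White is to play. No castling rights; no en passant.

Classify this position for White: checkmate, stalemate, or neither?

White to move; white king on f6.
In check: yes, from the black queen on h6.
King squares — e5: attacked by Re2; f5: attacked by Nd6; g5: attacked by Bf4; e6: attacked by Re2; g6: attacked by Qh6; e7: attacked by Re2; f7: attacked by Nd6; g7: attacked by Qh6.
Legal moves for White: none.
In check with no legal moves → checkmate.

checkmate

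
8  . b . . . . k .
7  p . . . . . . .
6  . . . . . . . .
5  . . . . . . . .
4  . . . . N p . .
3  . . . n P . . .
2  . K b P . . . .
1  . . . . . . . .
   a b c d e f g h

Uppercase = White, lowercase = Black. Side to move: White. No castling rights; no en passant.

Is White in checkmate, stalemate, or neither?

neither

White to move; white king on b2.
In check: yes, from the black knight on d3.
Legal moves for White: Kc3, Ka3, Kxc2, Ka2, Ka1.
White is in check but has 5 legal moves → neither.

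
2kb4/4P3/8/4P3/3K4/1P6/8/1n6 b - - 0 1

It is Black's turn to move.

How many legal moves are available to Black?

Black to move; king on c8.
In check: no.
Legal moves: Bxe7, Bc7, Bb6+, Ba5, Kb8, Kd7, Kc7, Kb7, Nc3, Na3, Nd2.
Count: 11.

11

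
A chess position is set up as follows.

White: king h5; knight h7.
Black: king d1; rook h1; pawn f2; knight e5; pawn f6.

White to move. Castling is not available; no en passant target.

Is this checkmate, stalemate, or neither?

White to move; white king on h5.
In check: yes, from the black rook on h1.
King squares — g4: attacked by Ne5; h4: attacked by Rh1; g5: attacked by Pf6; g6: attacked by Ne5; h6: attacked by Rh1.
Legal moves for White: none.
In check with no legal moves → checkmate.

checkmate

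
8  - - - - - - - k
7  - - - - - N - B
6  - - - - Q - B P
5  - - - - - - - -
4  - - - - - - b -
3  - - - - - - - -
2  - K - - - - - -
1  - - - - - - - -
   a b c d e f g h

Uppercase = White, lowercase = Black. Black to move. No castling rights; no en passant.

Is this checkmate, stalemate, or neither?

Black to move; black king on h8.
In check: yes, from the white knight on f7.
King squares — g7: attacked by Ph6; h7: attacked by Bg6; g8: attacked by Bh7.
Legal moves for Black: none.
In check with no legal moves → checkmate.

checkmate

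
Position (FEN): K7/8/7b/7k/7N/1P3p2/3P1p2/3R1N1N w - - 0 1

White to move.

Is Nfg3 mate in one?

After Nfg3: black king on h5; in check: yes, from the white knight on g3.
Black has 3 legal replies: Kg5, Kxh4, Kg4.
In check but a legal move exists → not checkmate.

no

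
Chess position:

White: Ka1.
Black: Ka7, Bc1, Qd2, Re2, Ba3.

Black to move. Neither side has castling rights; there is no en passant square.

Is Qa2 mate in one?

yes

After Qa2: white king on a1; in check: yes, from the black queen on a2.
King squares — b1: attacked by Qa2; a2: attacked by Re2; b2: attacked by Bc1.
White has no legal moves → checkmate.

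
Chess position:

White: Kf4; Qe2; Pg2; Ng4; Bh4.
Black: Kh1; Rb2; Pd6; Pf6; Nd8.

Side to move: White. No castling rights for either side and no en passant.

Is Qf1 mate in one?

After Qf1: black king on h1; in check: yes, from the white queen on f1.
King squares — g1: attacked by Qf1; g2: attacked by Qf1; h2: attacked by Ng4.
Black has no legal moves → checkmate.

yes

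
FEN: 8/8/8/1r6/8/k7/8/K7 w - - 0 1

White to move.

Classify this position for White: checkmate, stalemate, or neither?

stalemate

White to move; white king on a1.
In check: no.
King squares — b1: attacked by Rb5; a2: attacked by Ka3; b2: attacked by Ka3.
Legal moves for White: none.
Not in check and no legal moves → stalemate.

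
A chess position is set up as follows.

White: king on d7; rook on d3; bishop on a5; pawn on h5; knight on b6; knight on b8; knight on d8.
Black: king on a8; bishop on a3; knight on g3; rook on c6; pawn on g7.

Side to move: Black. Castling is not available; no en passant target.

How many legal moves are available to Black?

3

Black to move; king on a8.
In check: yes, from the white knight on b6.
Legal moves: Kxb8, Ka7, Rxb6.
Count: 3.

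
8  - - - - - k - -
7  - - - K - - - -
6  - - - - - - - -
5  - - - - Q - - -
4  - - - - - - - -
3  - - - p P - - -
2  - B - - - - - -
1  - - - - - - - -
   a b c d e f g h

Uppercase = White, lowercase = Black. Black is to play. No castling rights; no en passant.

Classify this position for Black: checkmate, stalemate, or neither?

neither

Black to move; black king on f8.
In check: no.
Legal moves for Black: Kg8, Kf7, d2.
Black has 3 legal moves and is not in check → neither.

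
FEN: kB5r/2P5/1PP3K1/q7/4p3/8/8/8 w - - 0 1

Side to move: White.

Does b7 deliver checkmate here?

After b7: black king on a8; in check: yes, from the white pawn on b7.
King squares — a7: attacked by Bb8; b7: attacked by Pc6; b8: attacked by Pc7.
Black has no legal moves → checkmate.

yes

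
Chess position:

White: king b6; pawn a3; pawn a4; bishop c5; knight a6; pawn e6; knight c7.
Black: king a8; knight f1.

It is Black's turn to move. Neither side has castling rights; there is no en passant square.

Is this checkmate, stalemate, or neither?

checkmate

Black to move; black king on a8.
In check: yes, from the white knight on c7.
King squares — a7: attacked by Kb6; b7: attacked by Kb6; b8: attacked by Na6.
Legal moves for Black: none.
In check with no legal moves → checkmate.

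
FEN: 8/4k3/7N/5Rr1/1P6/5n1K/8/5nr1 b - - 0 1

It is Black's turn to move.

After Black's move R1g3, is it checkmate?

After R1g3: white king on h3; in check: yes, from the black rook on g3.
King squares — g2: attacked by Rg3; h2: attacked by Nf1; g3: attacked by Nf1; g4: attacked by Rg3; h4: attacked by Nf3.
White has no legal moves → checkmate.

yes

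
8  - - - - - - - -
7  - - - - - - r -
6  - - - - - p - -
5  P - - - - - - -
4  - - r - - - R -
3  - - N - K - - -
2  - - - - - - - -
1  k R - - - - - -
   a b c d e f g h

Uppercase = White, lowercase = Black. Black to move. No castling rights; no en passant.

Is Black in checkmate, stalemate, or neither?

Black to move; black king on a1.
In check: yes, from the white rook on b1.
King squares — b1: attacked by Nc3; a2: attacked by Nc3; b2: attacked by Rb1.
Legal moves for Black: none.
In check with no legal moves → checkmate.

checkmate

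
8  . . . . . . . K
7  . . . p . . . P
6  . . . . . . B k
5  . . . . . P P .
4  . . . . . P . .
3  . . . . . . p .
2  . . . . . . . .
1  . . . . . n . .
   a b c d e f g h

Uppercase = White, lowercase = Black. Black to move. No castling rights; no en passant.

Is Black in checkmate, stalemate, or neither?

checkmate

Black to move; black king on h6.
In check: yes, from the white pawn on g5.
King squares — g5: attacked by Pf4; h5: attacked by Bg6; g6: attacked by Pf5; g7: attacked by Kh8; h7: attacked by Bg6.
Legal moves for Black: none.
In check with no legal moves → checkmate.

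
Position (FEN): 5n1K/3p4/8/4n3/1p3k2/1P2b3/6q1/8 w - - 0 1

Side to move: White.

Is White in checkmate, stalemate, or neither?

stalemate

White to move; white king on h8.
In check: no.
King squares — g7: attacked by Qg2; h7: attacked by Nf8; g8: attacked by Qg2.
Legal moves for White: none.
Not in check and no legal moves → stalemate.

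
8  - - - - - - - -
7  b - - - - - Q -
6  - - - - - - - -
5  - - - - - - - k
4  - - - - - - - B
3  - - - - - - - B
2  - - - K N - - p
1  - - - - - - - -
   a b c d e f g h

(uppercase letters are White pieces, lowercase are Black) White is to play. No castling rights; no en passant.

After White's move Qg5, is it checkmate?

After Qg5: black king on h5; in check: yes, from the white queen on g5.
King squares — g4: attacked by Bh3; h4: attacked by Qg5; g5: attacked by Bh4; g6: attacked by Qg5; h6: attacked by Qg5.
Black has no legal moves → checkmate.

yes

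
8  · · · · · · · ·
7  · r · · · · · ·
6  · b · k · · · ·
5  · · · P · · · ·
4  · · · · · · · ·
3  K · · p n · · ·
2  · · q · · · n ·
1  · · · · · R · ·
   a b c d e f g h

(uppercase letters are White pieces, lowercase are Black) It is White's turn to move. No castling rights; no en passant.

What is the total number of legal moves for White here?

White to move; king on a3.
In check: no.
Legal moves: Kb4, Rf8, Rf7, Rf6+, Rf5, Rf4, Rf3, Rf2, Rh1, Rg1, Re1, Rd1, Rc1, Rb1, Ra1.
Count: 15.

15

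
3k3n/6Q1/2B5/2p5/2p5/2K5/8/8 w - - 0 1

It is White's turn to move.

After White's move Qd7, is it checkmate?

After Qd7: black king on d8; in check: yes, from the white queen on d7.
King squares — c7: attacked by Qd7; d7: attacked by Bc6; e7: attacked by Qd7; c8: attacked by Qd7; e8: attacked by Qd7.
Black has no legal moves → checkmate.

yes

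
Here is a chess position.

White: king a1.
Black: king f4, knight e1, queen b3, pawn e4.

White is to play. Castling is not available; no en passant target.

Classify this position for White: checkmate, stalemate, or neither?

stalemate

White to move; white king on a1.
In check: no.
King squares — b1: attacked by Qb3; a2: attacked by Qb3; b2: attacked by Qb3.
Legal moves for White: none.
Not in check and no legal moves → stalemate.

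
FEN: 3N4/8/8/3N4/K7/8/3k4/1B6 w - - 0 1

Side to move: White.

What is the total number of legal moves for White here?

White to move; king on a4.
In check: no.
Legal moves: Nf7, Nb7, Ne6, Nc6, Ne7, Nc7, Nf6, Nb6, Nf4, Nb4, Ne3, Nc3, Kb5, Ka5, Kb4, Kb3, Ka3, Bh7, Bg6, Bf5, Be4, Bd3, Bc2, Ba2.
Count: 24.

24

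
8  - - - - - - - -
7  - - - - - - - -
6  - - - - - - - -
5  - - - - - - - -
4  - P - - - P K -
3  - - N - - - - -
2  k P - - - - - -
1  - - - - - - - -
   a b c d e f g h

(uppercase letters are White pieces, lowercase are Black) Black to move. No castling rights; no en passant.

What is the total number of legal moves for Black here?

Black to move; king on a2.
In check: yes, from the white knight on c3.
Legal moves: Kb3, Kxb2, Ka1.
Count: 3.

3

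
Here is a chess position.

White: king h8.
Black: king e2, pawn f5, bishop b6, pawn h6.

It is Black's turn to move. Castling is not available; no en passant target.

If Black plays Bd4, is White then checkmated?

no

After Bd4: white king on h8; in check: yes, from the black bishop on d4.
White has 2 legal replies: Kg8, Kh7.
In check but a legal move exists → not checkmate.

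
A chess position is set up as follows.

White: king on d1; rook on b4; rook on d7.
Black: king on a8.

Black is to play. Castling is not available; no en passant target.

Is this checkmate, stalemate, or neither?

stalemate

Black to move; black king on a8.
In check: no.
King squares — a7: attacked by Rd7; b7: attacked by Rb4; b8: attacked by Rb4.
Legal moves for Black: none.
Not in check and no legal moves → stalemate.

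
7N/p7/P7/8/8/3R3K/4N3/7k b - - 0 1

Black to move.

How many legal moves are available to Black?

0

Black to move; king on h1.
In check: no.
Legal moves: none.
Count: 0.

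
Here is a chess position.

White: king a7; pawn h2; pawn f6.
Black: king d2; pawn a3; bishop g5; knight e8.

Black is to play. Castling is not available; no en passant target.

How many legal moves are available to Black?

18

Black to move; king on d2.
In check: no.
Legal moves: Ng7, Nc7, Nxf6, Nd6, Bh6, Bxf6, Bh4, Bf4, Be3+, Ke3, Kd3, Kc3, Ke2, Kc2, Ke1, Kd1, Kc1, a2.
Count: 18.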